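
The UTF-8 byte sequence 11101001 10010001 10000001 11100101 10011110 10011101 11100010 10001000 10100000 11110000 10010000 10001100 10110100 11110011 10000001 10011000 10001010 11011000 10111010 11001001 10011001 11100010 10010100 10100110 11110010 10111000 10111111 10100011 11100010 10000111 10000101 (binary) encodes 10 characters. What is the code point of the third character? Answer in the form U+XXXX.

U+2220

Offset 0: leading byte 0xE9 = 11101001 → 3-byte char #1 = E9 91 81.
Offset 3: leading byte 0xE5 = 11100101 → 3-byte char #2 = E5 9E 9D.
Offset 6: leading byte 0xE2 = 11100010 → 3-byte char #3 = E2 88 A0.
Leading byte 0xE2 = 11100010 matches 1110xxxx → 3-byte sequence.
Byte 1: 0xE2 = 11100010, payload 0010 (4 bits).
Byte 2: 0x88 = 10001000 (10xxxxxx ✓), payload 001000.
Byte 3: 0xA0 = 10100000 (10xxxxxx ✓), payload 100000.
Concatenate: 0010001000100000 = 0x2220 (16 bits → U+2220).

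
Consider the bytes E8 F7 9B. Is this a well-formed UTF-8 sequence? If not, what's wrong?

invalid (non-continuation byte where continuation expected)

Leading byte 0xE8 = 11101000 → 3-byte form.
Byte 2 is 0xF7 = 11110111, which is not 10xxxxxx — expected a continuation byte.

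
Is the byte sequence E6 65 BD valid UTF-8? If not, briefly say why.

Leading byte 0xE6 = 11100110 → 3-byte form.
Byte 2 is 0x65 = 01100101, which is not 10xxxxxx — expected a continuation byte.

invalid (non-continuation byte where continuation expected)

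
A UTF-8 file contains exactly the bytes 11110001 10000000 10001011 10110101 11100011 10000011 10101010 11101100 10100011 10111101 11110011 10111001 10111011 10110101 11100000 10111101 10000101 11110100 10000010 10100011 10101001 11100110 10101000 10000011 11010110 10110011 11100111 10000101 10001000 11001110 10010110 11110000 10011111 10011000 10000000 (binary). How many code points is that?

11

Byte at offset 0: 0xF1 = 11110001 → 4-byte char (#1). Advance 4.
Byte at offset 4: 0xE3 = 11100011 → 3-byte char (#2). Advance 3.
Byte at offset 7: 0xEC = 11101100 → 3-byte char (#3). Advance 3.
Byte at offset 10: 0xF3 = 11110011 → 4-byte char (#4). Advance 4.
Byte at offset 14: 0xE0 = 11100000 → 3-byte char (#5). Advance 3.
Byte at offset 17: 0xF4 = 11110100 → 4-byte char (#6). Advance 4.
Byte at offset 21: 0xE6 = 11100110 → 3-byte char (#7). Advance 3.
Byte at offset 24: 0xD6 = 11010110 → 2-byte char (#8). Advance 2.
Byte at offset 26: 0xE7 = 11100111 → 3-byte char (#9). Advance 3.
Byte at offset 29: 0xCE = 11001110 → 2-byte char (#10). Advance 2.
Byte at offset 31: 0xF0 = 11110000 → 4-byte char (#11). Advance 4.
Reached end at offset 35 after 11 code points.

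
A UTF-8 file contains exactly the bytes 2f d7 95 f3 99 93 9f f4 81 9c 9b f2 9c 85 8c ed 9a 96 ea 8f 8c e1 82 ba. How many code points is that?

8

Byte at offset 0: 0x2F = 00101111 → 1-byte char (#1). Advance 1.
Byte at offset 1: 0xD7 = 11010111 → 2-byte char (#2). Advance 2.
Byte at offset 3: 0xF3 = 11110011 → 4-byte char (#3). Advance 4.
Byte at offset 7: 0xF4 = 11110100 → 4-byte char (#4). Advance 4.
Byte at offset 11: 0xF2 = 11110010 → 4-byte char (#5). Advance 4.
Byte at offset 15: 0xED = 11101101 → 3-byte char (#6). Advance 3.
Byte at offset 18: 0xEA = 11101010 → 3-byte char (#7). Advance 3.
Byte at offset 21: 0xE1 = 11100001 → 3-byte char (#8). Advance 3.
Reached end at offset 24 after 8 code points.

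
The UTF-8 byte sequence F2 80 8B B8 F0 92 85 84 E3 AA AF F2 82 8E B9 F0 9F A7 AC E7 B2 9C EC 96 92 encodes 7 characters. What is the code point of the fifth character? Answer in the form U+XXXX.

Offset 0: leading byte 0xF2 = 11110010 → 4-byte char #1 = F2 80 8B B8.
Offset 4: leading byte 0xF0 = 11110000 → 4-byte char #2 = F0 92 85 84.
Offset 8: leading byte 0xE3 = 11100011 → 3-byte char #3 = E3 AA AF.
Offset 11: leading byte 0xF2 = 11110010 → 4-byte char #4 = F2 82 8E B9.
Offset 15: leading byte 0xF0 = 11110000 → 4-byte char #5 = F0 9F A7 AC.
Leading byte 0xF0 = 11110000 matches 11110xxx → 4-byte sequence.
Byte 1: 0xF0 = 11110000, payload 000 (3 bits).
Byte 2: 0x9F = 10011111 (10xxxxxx ✓), payload 011111.
Byte 3: 0xA7 = 10100111 (10xxxxxx ✓), payload 100111.
Byte 4: 0xAC = 10101100 (10xxxxxx ✓), payload 101100.
Concatenate: 000011111100111101100 = 0x1F9EC (21 bits → U+1F9EC).

U+1F9EC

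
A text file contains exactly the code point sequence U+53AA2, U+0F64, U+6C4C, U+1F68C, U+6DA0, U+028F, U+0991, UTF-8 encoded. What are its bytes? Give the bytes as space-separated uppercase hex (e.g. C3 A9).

F1 93 AA A2 E0 BD A4 E6 B1 8C F0 9F 9A 8C E6 B6 A0 CA 8F E0 A6 91

U+53AA2: 4-byte form → F1 93 AA A2.
U+0F64: 3-byte form → E0 BD A4.
U+6C4C: 3-byte form → E6 B1 8C.
U+1F68C: 4-byte form → F0 9F 9A 8C.
U+6DA0: 3-byte form → E6 B6 A0.
U+028F: 2-byte form → CA 8F.
U+0991: 3-byte form → E0 A6 91.
Concatenated (22 bytes): F1 93 AA A2 E0 BD A4 E6 B1 8C F0 9F 9A 8C E6 B6 A0 CA 8F E0 A6 91.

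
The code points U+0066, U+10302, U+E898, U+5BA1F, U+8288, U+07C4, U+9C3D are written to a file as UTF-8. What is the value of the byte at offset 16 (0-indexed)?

0x84

U+0066 → 1-byte form 66 at offsets 0–0.
U+10302 → 4-byte form F0 90 8C 82 at offsets 1–4.
U+E898 → 3-byte form EE A2 98 at offsets 5–7.
U+5BA1F → 4-byte form F1 9B A8 9F at offsets 8–11.
U+8288 → 3-byte form E8 8A 88 at offsets 12–14.
U+07C4 → 2-byte form DF 84 at offsets 15–16.
Offset 16 falls in char 6's range; it's byte 2 of DF 84 = 0x84.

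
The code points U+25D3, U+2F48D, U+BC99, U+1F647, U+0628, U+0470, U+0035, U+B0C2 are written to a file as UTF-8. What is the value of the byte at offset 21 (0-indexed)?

0x82

U+25D3 → 3-byte form E2 97 93 at offsets 0–2.
U+2F48D → 4-byte form F0 AF 92 8D at offsets 3–6.
U+BC99 → 3-byte form EB B2 99 at offsets 7–9.
U+1F647 → 4-byte form F0 9F 99 87 at offsets 10–13.
U+0628 → 2-byte form D8 A8 at offsets 14–15.
U+0470 → 2-byte form D1 B0 at offsets 16–17.
U+0035 → 1-byte form 35 at offsets 18–18.
U+B0C2 → 3-byte form EB 83 82 at offsets 19–21.
Offset 21 falls in char 8's range; it's byte 3 of EB 83 82 = 0x82.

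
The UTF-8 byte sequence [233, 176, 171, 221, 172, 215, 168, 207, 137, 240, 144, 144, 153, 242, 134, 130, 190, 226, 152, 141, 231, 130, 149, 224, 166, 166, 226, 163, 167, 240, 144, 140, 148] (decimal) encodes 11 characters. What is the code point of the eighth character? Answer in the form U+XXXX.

U+7095

Offset 0: leading byte 0xE9 = 11101001 → 3-byte char #1 = E9 B0 AB.
Offset 3: leading byte 0xDD = 11011101 → 2-byte char #2 = DD AC.
Offset 5: leading byte 0xD7 = 11010111 → 2-byte char #3 = D7 A8.
Offset 7: leading byte 0xCF = 11001111 → 2-byte char #4 = CF 89.
Offset 9: leading byte 0xF0 = 11110000 → 4-byte char #5 = F0 90 90 99.
Offset 13: leading byte 0xF2 = 11110010 → 4-byte char #6 = F2 86 82 BE.
Offset 17: leading byte 0xE2 = 11100010 → 3-byte char #7 = E2 98 8D.
Offset 20: leading byte 0xE7 = 11100111 → 3-byte char #8 = E7 82 95.
Leading byte 0xE7 = 11100111 matches 1110xxxx → 3-byte sequence.
Byte 1: 0xE7 = 11100111, payload 0111 (4 bits).
Byte 2: 0x82 = 10000010 (10xxxxxx ✓), payload 000010.
Byte 3: 0x95 = 10010101 (10xxxxxx ✓), payload 010101.
Concatenate: 0111000010010101 = 0x7095 (16 bits → U+7095).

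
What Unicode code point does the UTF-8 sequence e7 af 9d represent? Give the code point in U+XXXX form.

Leading byte 0xE7 = 11100111 matches 1110xxxx → 3-byte sequence.
Byte 1: 0xE7 = 11100111, payload 0111 (4 bits).
Byte 2: 0xAF = 10101111 (10xxxxxx ✓), payload 101111.
Byte 3: 0x9D = 10011101 (10xxxxxx ✓), payload 011101.
Concatenate: 0111101111011101 = 0x7BDD (16 bits → U+7BDD).

U+7BDD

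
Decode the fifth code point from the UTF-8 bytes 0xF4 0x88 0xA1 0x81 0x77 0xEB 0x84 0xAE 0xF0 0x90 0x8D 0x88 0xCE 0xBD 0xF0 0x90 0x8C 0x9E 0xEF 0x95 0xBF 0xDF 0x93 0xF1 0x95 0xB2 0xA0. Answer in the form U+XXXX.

U+03BD

Offset 0: leading byte 0xF4 = 11110100 → 4-byte char #1 = F4 88 A1 81.
Offset 4: leading byte 0x77 = 01110111 → 1-byte char #2 = 77.
Offset 5: leading byte 0xEB = 11101011 → 3-byte char #3 = EB 84 AE.
Offset 8: leading byte 0xF0 = 11110000 → 4-byte char #4 = F0 90 8D 88.
Offset 12: leading byte 0xCE = 11001110 → 2-byte char #5 = CE BD.
Leading byte 0xCE = 11001110 matches 110xxxxx → 2-byte sequence.
Byte 1: 0xCE = 11001110, payload 01110 (5 bits).
Byte 2: 0xBD = 10111101 (10xxxxxx ✓), payload 111101.
Concatenate: 01110111101 = 0x3BD (11 bits → U+03BD).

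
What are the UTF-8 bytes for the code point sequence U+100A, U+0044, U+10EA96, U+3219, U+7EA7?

E1 80 8A 44 F4 8E AA 96 E3 88 99 E7 BA A7

U+100A: 3-byte form → E1 80 8A.
U+0044: 1-byte form → 44.
U+10EA96: 4-byte form → F4 8E AA 96.
U+3219: 3-byte form → E3 88 99.
U+7EA7: 3-byte form → E7 BA A7.
Concatenated (14 bytes): E1 80 8A 44 F4 8E AA 96 E3 88 99 E7 BA A7.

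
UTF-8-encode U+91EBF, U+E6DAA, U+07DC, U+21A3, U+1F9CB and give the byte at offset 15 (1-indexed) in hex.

1-indexed offset 15 is 0-indexed offset 14.
U+91EBF → 4-byte form F2 91 BA BF at offsets 0–3.
U+E6DAA → 4-byte form F3 A6 B6 AA at offsets 4–7.
U+07DC → 2-byte form DF 9C at offsets 8–9.
U+21A3 → 3-byte form E2 86 A3 at offsets 10–12.
U+1F9CB → 4-byte form F0 9F A7 8B at offsets 13–16.
Offset 14 falls in char 5's range; it's byte 2 of F0 9F A7 8B = 0x9F.

0x9F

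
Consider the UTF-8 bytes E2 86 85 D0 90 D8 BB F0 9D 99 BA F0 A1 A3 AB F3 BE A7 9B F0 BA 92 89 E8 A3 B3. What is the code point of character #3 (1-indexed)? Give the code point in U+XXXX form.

Offset 0: leading byte 0xE2 = 11100010 → 3-byte char #1 = E2 86 85.
Offset 3: leading byte 0xD0 = 11010000 → 2-byte char #2 = D0 90.
Offset 5: leading byte 0xD8 = 11011000 → 2-byte char #3 = D8 BB.
Leading byte 0xD8 = 11011000 matches 110xxxxx → 2-byte sequence.
Byte 1: 0xD8 = 11011000, payload 11000 (5 bits).
Byte 2: 0xBB = 10111011 (10xxxxxx ✓), payload 111011.
Concatenate: 11000111011 = 0x63B (11 bits → U+063B).

U+063B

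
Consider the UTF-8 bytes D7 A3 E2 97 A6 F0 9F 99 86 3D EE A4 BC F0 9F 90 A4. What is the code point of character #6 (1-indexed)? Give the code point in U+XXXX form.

Offset 0: leading byte 0xD7 = 11010111 → 2-byte char #1 = D7 A3.
Offset 2: leading byte 0xE2 = 11100010 → 3-byte char #2 = E2 97 A6.
Offset 5: leading byte 0xF0 = 11110000 → 4-byte char #3 = F0 9F 99 86.
Offset 9: leading byte 0x3D = 00111101 → 1-byte char #4 = 3D.
Offset 10: leading byte 0xEE = 11101110 → 3-byte char #5 = EE A4 BC.
Offset 13: leading byte 0xF0 = 11110000 → 4-byte char #6 = F0 9F 90 A4.
Leading byte 0xF0 = 11110000 matches 11110xxx → 4-byte sequence.
Byte 1: 0xF0 = 11110000, payload 000 (3 bits).
Byte 2: 0x9F = 10011111 (10xxxxxx ✓), payload 011111.
Byte 3: 0x90 = 10010000 (10xxxxxx ✓), payload 010000.
Byte 4: 0xA4 = 10100100 (10xxxxxx ✓), payload 100100.
Concatenate: 000011111010000100100 = 0x1F424 (21 bits → U+1F424).

U+1F424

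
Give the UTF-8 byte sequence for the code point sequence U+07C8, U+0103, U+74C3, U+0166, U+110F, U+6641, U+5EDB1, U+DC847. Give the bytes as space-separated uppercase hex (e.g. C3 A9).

DF 88 C4 83 E7 93 83 C5 A6 E1 84 8F E6 99 81 F1 9E B6 B1 F3 9C A1 87

U+07C8: 2-byte form → DF 88.
U+0103: 2-byte form → C4 83.
U+74C3: 3-byte form → E7 93 83.
U+0166: 2-byte form → C5 A6.
U+110F: 3-byte form → E1 84 8F.
U+6641: 3-byte form → E6 99 81.
U+5EDB1: 4-byte form → F1 9E B6 B1.
U+DC847: 4-byte form → F3 9C A1 87.
Concatenated (23 bytes): DF 88 C4 83 E7 93 83 C5 A6 E1 84 8F E6 99 81 F1 9E B6 B1 F3 9C A1 87.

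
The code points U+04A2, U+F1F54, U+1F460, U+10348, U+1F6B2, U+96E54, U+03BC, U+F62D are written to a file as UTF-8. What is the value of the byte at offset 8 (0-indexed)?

U+04A2 → 2-byte form D2 A2 at offsets 0–1.
U+F1F54 → 4-byte form F3 B1 BD 94 at offsets 2–5.
U+1F460 → 4-byte form F0 9F 91 A0 at offsets 6–9.
Offset 8 falls in char 3's range; it's byte 3 of F0 9F 91 A0 = 0x91.

0x91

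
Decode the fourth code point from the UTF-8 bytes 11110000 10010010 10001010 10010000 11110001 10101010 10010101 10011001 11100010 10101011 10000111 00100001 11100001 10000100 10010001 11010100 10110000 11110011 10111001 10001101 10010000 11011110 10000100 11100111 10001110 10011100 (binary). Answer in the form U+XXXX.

U+0021

Offset 0: leading byte 0xF0 = 11110000 → 4-byte char #1 = F0 92 8A 90.
Offset 4: leading byte 0xF1 = 11110001 → 4-byte char #2 = F1 AA 95 99.
Offset 8: leading byte 0xE2 = 11100010 → 3-byte char #3 = E2 AB 87.
Offset 11: leading byte 0x21 = 00100001 → 1-byte char #4 = 21.
Leading byte 0x21 = 00100001 matches 0xxxxxxx → 1-byte sequence.
Byte 1: 0x21 = 00100001, payload 0100001 (7 bits).
Concatenate: 0100001 = 0x21 (7 bits → U+0021).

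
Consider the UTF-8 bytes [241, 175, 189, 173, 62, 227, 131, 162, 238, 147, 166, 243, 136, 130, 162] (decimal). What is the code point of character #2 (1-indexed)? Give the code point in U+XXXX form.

Offset 0: leading byte 0xF1 = 11110001 → 4-byte char #1 = F1 AF BD AD.
Offset 4: leading byte 0x3E = 00111110 → 1-byte char #2 = 3E.
Leading byte 0x3E = 00111110 matches 0xxxxxxx → 1-byte sequence.
Byte 1: 0x3E = 00111110, payload 0111110 (7 bits).
Concatenate: 0111110 = 0x3E (7 bits → U+003E).

U+003E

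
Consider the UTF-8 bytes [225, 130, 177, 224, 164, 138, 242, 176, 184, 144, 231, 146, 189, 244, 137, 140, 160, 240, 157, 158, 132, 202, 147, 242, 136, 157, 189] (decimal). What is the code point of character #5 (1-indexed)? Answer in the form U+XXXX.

Offset 0: leading byte 0xE1 = 11100001 → 3-byte char #1 = E1 82 B1.
Offset 3: leading byte 0xE0 = 11100000 → 3-byte char #2 = E0 A4 8A.
Offset 6: leading byte 0xF2 = 11110010 → 4-byte char #3 = F2 B0 B8 90.
Offset 10: leading byte 0xE7 = 11100111 → 3-byte char #4 = E7 92 BD.
Offset 13: leading byte 0xF4 = 11110100 → 4-byte char #5 = F4 89 8C A0.
Leading byte 0xF4 = 11110100 matches 11110xxx → 4-byte sequence.
Byte 1: 0xF4 = 11110100, payload 100 (3 bits).
Byte 2: 0x89 = 10001001 (10xxxxxx ✓), payload 001001.
Byte 3: 0x8C = 10001100 (10xxxxxx ✓), payload 001100.
Byte 4: 0xA0 = 10100000 (10xxxxxx ✓), payload 100000.
Concatenate: 100001001001100100000 = 0x109320 (21 bits → U+109320).

U+109320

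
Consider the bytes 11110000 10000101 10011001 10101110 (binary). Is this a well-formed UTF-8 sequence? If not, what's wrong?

invalid (overlong encoding)

Leading byte 0xF0 = 11110000 → 4-byte form.
Continuation bytes all match 10xxxxxx. Payload decodes to 0x566E.
But 0x566E < 0x10000, the minimum for a 4-byte sequence — this is an overlong encoding.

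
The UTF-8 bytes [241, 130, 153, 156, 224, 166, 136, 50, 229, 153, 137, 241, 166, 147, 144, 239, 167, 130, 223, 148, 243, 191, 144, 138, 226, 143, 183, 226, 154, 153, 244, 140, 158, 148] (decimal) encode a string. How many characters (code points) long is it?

Byte at offset 0: 0xF1 = 11110001 → 4-byte char (#1). Advance 4.
Byte at offset 4: 0xE0 = 11100000 → 3-byte char (#2). Advance 3.
Byte at offset 7: 0x32 = 00110010 → 1-byte char (#3). Advance 1.
Byte at offset 8: 0xE5 = 11100101 → 3-byte char (#4). Advance 3.
Byte at offset 11: 0xF1 = 11110001 → 4-byte char (#5). Advance 4.
Byte at offset 15: 0xEF = 11101111 → 3-byte char (#6). Advance 3.
Byte at offset 18: 0xDF = 11011111 → 2-byte char (#7). Advance 2.
Byte at offset 20: 0xF3 = 11110011 → 4-byte char (#8). Advance 4.
Byte at offset 24: 0xE2 = 11100010 → 3-byte char (#9). Advance 3.
Byte at offset 27: 0xE2 = 11100010 → 3-byte char (#10). Advance 3.
Byte at offset 30: 0xF4 = 11110100 → 4-byte char (#11). Advance 4.
Reached end at offset 34 after 11 code points.

11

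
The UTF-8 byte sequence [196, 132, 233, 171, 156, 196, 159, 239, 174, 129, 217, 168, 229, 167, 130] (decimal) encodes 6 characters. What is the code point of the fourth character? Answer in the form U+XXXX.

Offset 0: leading byte 0xC4 = 11000100 → 2-byte char #1 = C4 84.
Offset 2: leading byte 0xE9 = 11101001 → 3-byte char #2 = E9 AB 9C.
Offset 5: leading byte 0xC4 = 11000100 → 2-byte char #3 = C4 9F.
Offset 7: leading byte 0xEF = 11101111 → 3-byte char #4 = EF AE 81.
Leading byte 0xEF = 11101111 matches 1110xxxx → 3-byte sequence.
Byte 1: 0xEF = 11101111, payload 1111 (4 bits).
Byte 2: 0xAE = 10101110 (10xxxxxx ✓), payload 101110.
Byte 3: 0x81 = 10000001 (10xxxxxx ✓), payload 000001.
Concatenate: 1111101110000001 = 0xFB81 (16 bits → U+FB81).

U+FB81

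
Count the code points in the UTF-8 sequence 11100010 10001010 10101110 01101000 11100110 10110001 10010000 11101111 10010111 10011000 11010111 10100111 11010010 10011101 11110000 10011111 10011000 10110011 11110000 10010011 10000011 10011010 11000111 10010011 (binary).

9

Byte at offset 0: 0xE2 = 11100010 → 3-byte char (#1). Advance 3.
Byte at offset 3: 0x68 = 01101000 → 1-byte char (#2). Advance 1.
Byte at offset 4: 0xE6 = 11100110 → 3-byte char (#3). Advance 3.
Byte at offset 7: 0xEF = 11101111 → 3-byte char (#4). Advance 3.
Byte at offset 10: 0xD7 = 11010111 → 2-byte char (#5). Advance 2.
Byte at offset 12: 0xD2 = 11010010 → 2-byte char (#6). Advance 2.
Byte at offset 14: 0xF0 = 11110000 → 4-byte char (#7). Advance 4.
Byte at offset 18: 0xF0 = 11110000 → 4-byte char (#8). Advance 4.
Byte at offset 22: 0xC7 = 11000111 → 2-byte char (#9). Advance 2.
Reached end at offset 24 after 9 code points.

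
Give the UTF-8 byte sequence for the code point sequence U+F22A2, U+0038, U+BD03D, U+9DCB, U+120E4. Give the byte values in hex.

F3 B2 8A A2 38 F2 BD 80 BD E9 B7 8B F0 92 83 A4

U+F22A2: 4-byte form → F3 B2 8A A2.
U+0038: 1-byte form → 38.
U+BD03D: 4-byte form → F2 BD 80 BD.
U+9DCB: 3-byte form → E9 B7 8B.
U+120E4: 4-byte form → F0 92 83 A4.
Concatenated (16 bytes): F3 B2 8A A2 38 F2 BD 80 BD E9 B7 8B F0 92 83 A4.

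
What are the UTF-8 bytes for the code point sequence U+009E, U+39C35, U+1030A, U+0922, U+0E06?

U+009E: 2-byte form → C2 9E.
U+39C35: 4-byte form → F0 B9 B0 B5.
U+1030A: 4-byte form → F0 90 8C 8A.
U+0922: 3-byte form → E0 A4 A2.
U+0E06: 3-byte form → E0 B8 86.
Concatenated (16 bytes): C2 9E F0 B9 B0 B5 F0 90 8C 8A E0 A4 A2 E0 B8 86.

C2 9E F0 B9 B0 B5 F0 90 8C 8A E0 A4 A2 E0 B8 86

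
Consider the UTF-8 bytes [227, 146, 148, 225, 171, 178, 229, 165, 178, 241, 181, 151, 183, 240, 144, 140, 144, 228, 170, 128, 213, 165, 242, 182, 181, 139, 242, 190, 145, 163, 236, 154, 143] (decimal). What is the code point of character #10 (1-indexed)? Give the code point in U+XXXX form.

U+C68F

Offset 0: leading byte 0xE3 = 11100011 → 3-byte char #1 = E3 92 94.
Offset 3: leading byte 0xE1 = 11100001 → 3-byte char #2 = E1 AB B2.
Offset 6: leading byte 0xE5 = 11100101 → 3-byte char #3 = E5 A5 B2.
Offset 9: leading byte 0xF1 = 11110001 → 4-byte char #4 = F1 B5 97 B7.
Offset 13: leading byte 0xF0 = 11110000 → 4-byte char #5 = F0 90 8C 90.
Offset 17: leading byte 0xE4 = 11100100 → 3-byte char #6 = E4 AA 80.
Offset 20: leading byte 0xD5 = 11010101 → 2-byte char #7 = D5 A5.
Offset 22: leading byte 0xF2 = 11110010 → 4-byte char #8 = F2 B6 B5 8B.
Offset 26: leading byte 0xF2 = 11110010 → 4-byte char #9 = F2 BE 91 A3.
Offset 30: leading byte 0xEC = 11101100 → 3-byte char #10 = EC 9A 8F.
Leading byte 0xEC = 11101100 matches 1110xxxx → 3-byte sequence.
Byte 1: 0xEC = 11101100, payload 1100 (4 bits).
Byte 2: 0x9A = 10011010 (10xxxxxx ✓), payload 011010.
Byte 3: 0x8F = 10001111 (10xxxxxx ✓), payload 001111.
Concatenate: 1100011010001111 = 0xC68F (16 bits → U+C68F).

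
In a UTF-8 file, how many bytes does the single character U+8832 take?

3

U+8832 = 0x8832. UTF-8 uses 1 byte below 0x80, 2 below 0x800, 3 below 0x10000, 4 up to 0x10FFFF. 0x8832 is in U+0800–U+FFFF → 3 bytes.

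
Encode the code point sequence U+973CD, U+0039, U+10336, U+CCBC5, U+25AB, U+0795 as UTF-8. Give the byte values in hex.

F2 97 8F 8D 39 F0 90 8C B6 F3 8C AF 85 E2 96 AB DE 95

U+973CD: 4-byte form → F2 97 8F 8D.
U+0039: 1-byte form → 39.
U+10336: 4-byte form → F0 90 8C B6.
U+CCBC5: 4-byte form → F3 8C AF 85.
U+25AB: 3-byte form → E2 96 AB.
U+0795: 2-byte form → DE 95.
Concatenated (18 bytes): F2 97 8F 8D 39 F0 90 8C B6 F3 8C AF 85 E2 96 AB DE 95.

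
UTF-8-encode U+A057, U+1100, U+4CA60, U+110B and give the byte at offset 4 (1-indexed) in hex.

1-indexed offset 4 is 0-indexed offset 3.
U+A057 → 3-byte form EA 81 97 at offsets 0–2.
U+1100 → 3-byte form E1 84 80 at offsets 3–5.
Offset 3 falls in char 2's range; it's byte 1 of E1 84 80 = 0xE1.

0xE1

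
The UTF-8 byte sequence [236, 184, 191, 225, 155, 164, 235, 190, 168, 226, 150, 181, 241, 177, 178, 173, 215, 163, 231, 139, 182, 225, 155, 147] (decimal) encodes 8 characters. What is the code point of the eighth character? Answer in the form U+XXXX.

U+16D3

Offset 0: leading byte 0xEC = 11101100 → 3-byte char #1 = EC B8 BF.
Offset 3: leading byte 0xE1 = 11100001 → 3-byte char #2 = E1 9B A4.
Offset 6: leading byte 0xEB = 11101011 → 3-byte char #3 = EB BE A8.
Offset 9: leading byte 0xE2 = 11100010 → 3-byte char #4 = E2 96 B5.
Offset 12: leading byte 0xF1 = 11110001 → 4-byte char #5 = F1 B1 B2 AD.
Offset 16: leading byte 0xD7 = 11010111 → 2-byte char #6 = D7 A3.
Offset 18: leading byte 0xE7 = 11100111 → 3-byte char #7 = E7 8B B6.
Offset 21: leading byte 0xE1 = 11100001 → 3-byte char #8 = E1 9B 93.
Leading byte 0xE1 = 11100001 matches 1110xxxx → 3-byte sequence.
Byte 1: 0xE1 = 11100001, payload 0001 (4 bits).
Byte 2: 0x9B = 10011011 (10xxxxxx ✓), payload 011011.
Byte 3: 0x93 = 10010011 (10xxxxxx ✓), payload 010011.
Concatenate: 0001011011010011 = 0x16D3 (16 bits → U+16D3).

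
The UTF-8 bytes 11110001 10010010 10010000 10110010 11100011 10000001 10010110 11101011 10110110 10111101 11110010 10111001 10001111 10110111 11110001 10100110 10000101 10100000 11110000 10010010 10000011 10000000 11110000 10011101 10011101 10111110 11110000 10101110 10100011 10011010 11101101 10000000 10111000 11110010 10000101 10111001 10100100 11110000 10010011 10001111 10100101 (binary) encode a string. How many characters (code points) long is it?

Byte at offset 0: 0xF1 = 11110001 → 4-byte char (#1). Advance 4.
Byte at offset 4: 0xE3 = 11100011 → 3-byte char (#2). Advance 3.
Byte at offset 7: 0xEB = 11101011 → 3-byte char (#3). Advance 3.
Byte at offset 10: 0xF2 = 11110010 → 4-byte char (#4). Advance 4.
Byte at offset 14: 0xF1 = 11110001 → 4-byte char (#5). Advance 4.
Byte at offset 18: 0xF0 = 11110000 → 4-byte char (#6). Advance 4.
Byte at offset 22: 0xF0 = 11110000 → 4-byte char (#7). Advance 4.
Byte at offset 26: 0xF0 = 11110000 → 4-byte char (#8). Advance 4.
Byte at offset 30: 0xED = 11101101 → 3-byte char (#9). Advance 3.
Byte at offset 33: 0xF2 = 11110010 → 4-byte char (#10). Advance 4.
Byte at offset 37: 0xF0 = 11110000 → 4-byte char (#11). Advance 4.
Reached end at offset 41 after 11 code points.

11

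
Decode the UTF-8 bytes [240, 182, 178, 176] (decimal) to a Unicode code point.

Leading byte 0xF0 = 11110000 matches 11110xxx → 4-byte sequence.
Byte 1: 0xF0 = 11110000, payload 000 (3 bits).
Byte 2: 0xB6 = 10110110 (10xxxxxx ✓), payload 110110.
Byte 3: 0xB2 = 10110010 (10xxxxxx ✓), payload 110010.
Byte 4: 0xB0 = 10110000 (10xxxxxx ✓), payload 110000.
Concatenate: 000110110110010110000 = 0x36CB0 (21 bits → U+36CB0).

U+36CB0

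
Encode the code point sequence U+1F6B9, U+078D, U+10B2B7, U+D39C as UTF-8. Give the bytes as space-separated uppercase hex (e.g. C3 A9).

F0 9F 9A B9 DE 8D F4 8B 8A B7 ED 8E 9C

U+1F6B9: 4-byte form → F0 9F 9A B9.
U+078D: 2-byte form → DE 8D.
U+10B2B7: 4-byte form → F4 8B 8A B7.
U+D39C: 3-byte form → ED 8E 9C.
Concatenated (13 bytes): F0 9F 9A B9 DE 8D F4 8B 8A B7 ED 8E 9C.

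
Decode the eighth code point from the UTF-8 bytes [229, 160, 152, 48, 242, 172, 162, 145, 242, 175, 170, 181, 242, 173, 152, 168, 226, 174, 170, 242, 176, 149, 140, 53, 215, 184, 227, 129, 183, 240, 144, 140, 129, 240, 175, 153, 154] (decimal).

U+0035

Offset 0: leading byte 0xE5 = 11100101 → 3-byte char #1 = E5 A0 98.
Offset 3: leading byte 0x30 = 00110000 → 1-byte char #2 = 30.
Offset 4: leading byte 0xF2 = 11110010 → 4-byte char #3 = F2 AC A2 91.
Offset 8: leading byte 0xF2 = 11110010 → 4-byte char #4 = F2 AF AA B5.
Offset 12: leading byte 0xF2 = 11110010 → 4-byte char #5 = F2 AD 98 A8.
Offset 16: leading byte 0xE2 = 11100010 → 3-byte char #6 = E2 AE AA.
Offset 19: leading byte 0xF2 = 11110010 → 4-byte char #7 = F2 B0 95 8C.
Offset 23: leading byte 0x35 = 00110101 → 1-byte char #8 = 35.
Leading byte 0x35 = 00110101 matches 0xxxxxxx → 1-byte sequence.
Byte 1: 0x35 = 00110101, payload 0110101 (7 bits).
Concatenate: 0110101 = 0x35 (7 bits → U+0035).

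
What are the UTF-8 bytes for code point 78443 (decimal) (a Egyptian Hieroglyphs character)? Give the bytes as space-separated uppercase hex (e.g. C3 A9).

U+1326B = 0x1326B = 78443 decimal. In range U+10000–U+10FFFF → 4-byte form: 11110xxx 10xxxxxx 10xxxxxx 10xxxxxx.
Binary (21 bits): 000010011001001101011.
Split 3+6+6+6: 000 | 010011 | 001001 | 101011.
Byte 1: 11110000 = 0xF0.
Byte 2: 10010011 = 0x93.
Byte 3: 10001001 = 0x89.
Byte 4: 10101011 = 0xAB.

F0 93 89 AB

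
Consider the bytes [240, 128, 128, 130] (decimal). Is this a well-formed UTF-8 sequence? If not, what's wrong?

Leading byte 0xF0 = 11110000 → 4-byte form.
Continuation bytes all match 10xxxxxx. Payload decodes to 0x2.
But 0x2 < 0x10000, the minimum for a 4-byte sequence — this is an overlong encoding.

invalid (overlong encoding)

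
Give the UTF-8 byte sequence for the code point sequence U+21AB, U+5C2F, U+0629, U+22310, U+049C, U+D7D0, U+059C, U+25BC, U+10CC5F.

U+21AB: 3-byte form → E2 86 AB.
U+5C2F: 3-byte form → E5 B0 AF.
U+0629: 2-byte form → D8 A9.
U+22310: 4-byte form → F0 A2 8C 90.
U+049C: 2-byte form → D2 9C.
U+D7D0: 3-byte form → ED 9F 90.
U+059C: 2-byte form → D6 9C.
U+25BC: 3-byte form → E2 96 BC.
U+10CC5F: 4-byte form → F4 8C B1 9F.
Concatenated (26 bytes): E2 86 AB E5 B0 AF D8 A9 F0 A2 8C 90 D2 9C ED 9F 90 D6 9C E2 96 BC F4 8C B1 9F.

E2 86 AB E5 B0 AF D8 A9 F0 A2 8C 90 D2 9C ED 9F 90 D6 9C E2 96 BC F4 8C B1 9F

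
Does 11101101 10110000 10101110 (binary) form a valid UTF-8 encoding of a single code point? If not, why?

Structurally a 3-byte sequence; payload = 0xDC2E.
But 0xDC2E is in U+D800–U+DFFF, the surrogate range. Surrogates are not Unicode scalar values and are forbidden in UTF-8.

invalid (encodes a surrogate (U+D800–U+DFFF))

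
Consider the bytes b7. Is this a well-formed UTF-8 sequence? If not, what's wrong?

Byte 0xB7 = 10110111 has the form 10xxxxxx — a continuation byte — but there is no preceding leading byte.

invalid (continuation byte with no leading byte)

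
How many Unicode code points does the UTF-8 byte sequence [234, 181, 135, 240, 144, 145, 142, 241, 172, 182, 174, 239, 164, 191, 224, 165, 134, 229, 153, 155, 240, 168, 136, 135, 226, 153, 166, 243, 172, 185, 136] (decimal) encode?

9

Byte at offset 0: 0xEA = 11101010 → 3-byte char (#1). Advance 3.
Byte at offset 3: 0xF0 = 11110000 → 4-byte char (#2). Advance 4.
Byte at offset 7: 0xF1 = 11110001 → 4-byte char (#3). Advance 4.
Byte at offset 11: 0xEF = 11101111 → 3-byte char (#4). Advance 3.
Byte at offset 14: 0xE0 = 11100000 → 3-byte char (#5). Advance 3.
Byte at offset 17: 0xE5 = 11100101 → 3-byte char (#6). Advance 3.
Byte at offset 20: 0xF0 = 11110000 → 4-byte char (#7). Advance 4.
Byte at offset 24: 0xE2 = 11100010 → 3-byte char (#8). Advance 3.
Byte at offset 27: 0xF3 = 11110011 → 4-byte char (#9). Advance 4.
Reached end at offset 31 after 9 code points.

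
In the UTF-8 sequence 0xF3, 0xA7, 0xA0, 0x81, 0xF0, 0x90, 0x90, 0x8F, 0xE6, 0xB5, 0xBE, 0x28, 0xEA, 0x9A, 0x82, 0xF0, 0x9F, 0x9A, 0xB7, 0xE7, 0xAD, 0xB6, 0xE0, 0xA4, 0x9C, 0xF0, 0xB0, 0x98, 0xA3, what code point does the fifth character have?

U+A682

Offset 0: leading byte 0xF3 = 11110011 → 4-byte char #1 = F3 A7 A0 81.
Offset 4: leading byte 0xF0 = 11110000 → 4-byte char #2 = F0 90 90 8F.
Offset 8: leading byte 0xE6 = 11100110 → 3-byte char #3 = E6 B5 BE.
Offset 11: leading byte 0x28 = 00101000 → 1-byte char #4 = 28.
Offset 12: leading byte 0xEA = 11101010 → 3-byte char #5 = EA 9A 82.
Leading byte 0xEA = 11101010 matches 1110xxxx → 3-byte sequence.
Byte 1: 0xEA = 11101010, payload 1010 (4 bits).
Byte 2: 0x9A = 10011010 (10xxxxxx ✓), payload 011010.
Byte 3: 0x82 = 10000010 (10xxxxxx ✓), payload 000010.
Concatenate: 1010011010000010 = 0xA682 (16 bits → U+A682).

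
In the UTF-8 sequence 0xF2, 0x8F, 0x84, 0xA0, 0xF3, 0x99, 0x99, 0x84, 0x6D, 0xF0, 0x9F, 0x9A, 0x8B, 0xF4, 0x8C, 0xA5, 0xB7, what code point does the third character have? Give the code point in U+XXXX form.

Offset 0: leading byte 0xF2 = 11110010 → 4-byte char #1 = F2 8F 84 A0.
Offset 4: leading byte 0xF3 = 11110011 → 4-byte char #2 = F3 99 99 84.
Offset 8: leading byte 0x6D = 01101101 → 1-byte char #3 = 6D.
Leading byte 0x6D = 01101101 matches 0xxxxxxx → 1-byte sequence.
Byte 1: 0x6D = 01101101, payload 1101101 (7 bits).
Concatenate: 1101101 = 0x6D (7 bits → U+006D).

U+006D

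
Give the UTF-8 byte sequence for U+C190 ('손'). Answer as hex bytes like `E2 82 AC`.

U+C190 = 0xC190 = 49552 decimal. In range U+0800–U+FFFF → 3-byte form: 1110xxxx 10xxxxxx 10xxxxxx.
Binary (16 bits): 1100000110010000.
Split 4+6+6: 1100 | 000110 | 010000.
Byte 1: 11101100 = 0xEC.
Byte 2: 10000110 = 0x86.
Byte 3: 10010000 = 0x90.

EC 86 90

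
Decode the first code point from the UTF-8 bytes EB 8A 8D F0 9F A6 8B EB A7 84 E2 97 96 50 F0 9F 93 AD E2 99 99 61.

Offset 0: leading byte 0xEB = 11101011 → 3-byte char #1 = EB 8A 8D.
Leading byte 0xEB = 11101011 matches 1110xxxx → 3-byte sequence.
Byte 1: 0xEB = 11101011, payload 1011 (4 bits).
Byte 2: 0x8A = 10001010 (10xxxxxx ✓), payload 001010.
Byte 3: 0x8D = 10001101 (10xxxxxx ✓), payload 001101.
Concatenate: 1011001010001101 = 0xB28D (16 bits → U+B28D).

U+B28D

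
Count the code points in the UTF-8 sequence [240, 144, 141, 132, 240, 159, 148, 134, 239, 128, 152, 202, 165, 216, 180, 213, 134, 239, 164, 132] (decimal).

Byte at offset 0: 0xF0 = 11110000 → 4-byte char (#1). Advance 4.
Byte at offset 4: 0xF0 = 11110000 → 4-byte char (#2). Advance 4.
Byte at offset 8: 0xEF = 11101111 → 3-byte char (#3). Advance 3.
Byte at offset 11: 0xCA = 11001010 → 2-byte char (#4). Advance 2.
Byte at offset 13: 0xD8 = 11011000 → 2-byte char (#5). Advance 2.
Byte at offset 15: 0xD5 = 11010101 → 2-byte char (#6). Advance 2.
Byte at offset 17: 0xEF = 11101111 → 3-byte char (#7). Advance 3.
Reached end at offset 20 after 7 code points.

7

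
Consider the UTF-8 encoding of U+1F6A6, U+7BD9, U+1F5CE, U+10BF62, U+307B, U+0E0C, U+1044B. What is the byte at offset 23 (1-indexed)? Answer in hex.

1-indexed offset 23 is 0-indexed offset 22.
U+1F6A6 → 4-byte form F0 9F 9A A6 at offsets 0–3.
U+7BD9 → 3-byte form E7 AF 99 at offsets 4–6.
U+1F5CE → 4-byte form F0 9F 97 8E at offsets 7–10.
U+10BF62 → 4-byte form F4 8B BD A2 at offsets 11–14.
U+307B → 3-byte form E3 81 BB at offsets 15–17.
U+0E0C → 3-byte form E0 B8 8C at offsets 18–20.
U+1044B → 4-byte form F0 90 91 8B at offsets 21–24.
Offset 22 falls in char 7's range; it's byte 2 of F0 90 91 8B = 0x90.

0x90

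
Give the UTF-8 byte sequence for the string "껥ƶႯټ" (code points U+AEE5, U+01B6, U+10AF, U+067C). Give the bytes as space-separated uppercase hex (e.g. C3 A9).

EA BB A5 C6 B6 E1 82 AF D9 BC

U+AEE5: 3-byte form → EA BB A5.
U+01B6: 2-byte form → C6 B6.
U+10AF: 3-byte form → E1 82 AF.
U+067C: 2-byte form → D9 BC.
Concatenated (10 bytes): EA BB A5 C6 B6 E1 82 AF D9 BC.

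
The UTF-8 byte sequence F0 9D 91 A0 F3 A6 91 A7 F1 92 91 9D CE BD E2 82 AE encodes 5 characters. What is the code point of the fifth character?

U+20AE

Offset 0: leading byte 0xF0 = 11110000 → 4-byte char #1 = F0 9D 91 A0.
Offset 4: leading byte 0xF3 = 11110011 → 4-byte char #2 = F3 A6 91 A7.
Offset 8: leading byte 0xF1 = 11110001 → 4-byte char #3 = F1 92 91 9D.
Offset 12: leading byte 0xCE = 11001110 → 2-byte char #4 = CE BD.
Offset 14: leading byte 0xE2 = 11100010 → 3-byte char #5 = E2 82 AE.
Leading byte 0xE2 = 11100010 matches 1110xxxx → 3-byte sequence.
Byte 1: 0xE2 = 11100010, payload 0010 (4 bits).
Byte 2: 0x82 = 10000010 (10xxxxxx ✓), payload 000010.
Byte 3: 0xAE = 10101110 (10xxxxxx ✓), payload 101110.
Concatenate: 0010000010101110 = 0x20AE (16 bits → U+20AE).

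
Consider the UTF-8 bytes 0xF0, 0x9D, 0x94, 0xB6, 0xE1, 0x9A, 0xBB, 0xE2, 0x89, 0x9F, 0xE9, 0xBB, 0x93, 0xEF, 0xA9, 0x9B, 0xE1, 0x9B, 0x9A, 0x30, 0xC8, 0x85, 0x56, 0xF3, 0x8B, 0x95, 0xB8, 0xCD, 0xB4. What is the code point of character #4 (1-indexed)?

Offset 0: leading byte 0xF0 = 11110000 → 4-byte char #1 = F0 9D 94 B6.
Offset 4: leading byte 0xE1 = 11100001 → 3-byte char #2 = E1 9A BB.
Offset 7: leading byte 0xE2 = 11100010 → 3-byte char #3 = E2 89 9F.
Offset 10: leading byte 0xE9 = 11101001 → 3-byte char #4 = E9 BB 93.
Leading byte 0xE9 = 11101001 matches 1110xxxx → 3-byte sequence.
Byte 1: 0xE9 = 11101001, payload 1001 (4 bits).
Byte 2: 0xBB = 10111011 (10xxxxxx ✓), payload 111011.
Byte 3: 0x93 = 10010011 (10xxxxxx ✓), payload 010011.
Concatenate: 1001111011010011 = 0x9ED3 (16 bits → U+9ED3).

U+9ED3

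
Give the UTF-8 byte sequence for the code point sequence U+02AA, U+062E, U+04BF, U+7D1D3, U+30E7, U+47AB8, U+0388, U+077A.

U+02AA: 2-byte form → CA AA.
U+062E: 2-byte form → D8 AE.
U+04BF: 2-byte form → D2 BF.
U+7D1D3: 4-byte form → F1 BD 87 93.
U+30E7: 3-byte form → E3 83 A7.
U+47AB8: 4-byte form → F1 87 AA B8.
U+0388: 2-byte form → CE 88.
U+077A: 2-byte form → DD BA.
Concatenated (21 bytes): CA AA D8 AE D2 BF F1 BD 87 93 E3 83 A7 F1 87 AA B8 CE 88 DD BA.

CA AA D8 AE D2 BF F1 BD 87 93 E3 83 A7 F1 87 AA B8 CE 88 DD BA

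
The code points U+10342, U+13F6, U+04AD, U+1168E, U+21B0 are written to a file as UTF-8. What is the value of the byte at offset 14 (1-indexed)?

0xE2

1-indexed offset 14 is 0-indexed offset 13.
U+10342 → 4-byte form F0 90 8D 82 at offsets 0–3.
U+13F6 → 3-byte form E1 8F B6 at offsets 4–6.
U+04AD → 2-byte form D2 AD at offsets 7–8.
U+1168E → 4-byte form F0 91 9A 8E at offsets 9–12.
U+21B0 → 3-byte form E2 86 B0 at offsets 13–15.
Offset 13 falls in char 5's range; it's byte 1 of E2 86 B0 = 0xE2.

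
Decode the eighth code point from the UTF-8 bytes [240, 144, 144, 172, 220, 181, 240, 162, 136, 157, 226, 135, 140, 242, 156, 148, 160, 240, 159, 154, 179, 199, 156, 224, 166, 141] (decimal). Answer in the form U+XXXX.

U+098D

Offset 0: leading byte 0xF0 = 11110000 → 4-byte char #1 = F0 90 90 AC.
Offset 4: leading byte 0xDC = 11011100 → 2-byte char #2 = DC B5.
Offset 6: leading byte 0xF0 = 11110000 → 4-byte char #3 = F0 A2 88 9D.
Offset 10: leading byte 0xE2 = 11100010 → 3-byte char #4 = E2 87 8C.
Offset 13: leading byte 0xF2 = 11110010 → 4-byte char #5 = F2 9C 94 A0.
Offset 17: leading byte 0xF0 = 11110000 → 4-byte char #6 = F0 9F 9A B3.
Offset 21: leading byte 0xC7 = 11000111 → 2-byte char #7 = C7 9C.
Offset 23: leading byte 0xE0 = 11100000 → 3-byte char #8 = E0 A6 8D.
Leading byte 0xE0 = 11100000 matches 1110xxxx → 3-byte sequence.
Byte 1: 0xE0 = 11100000, payload 0000 (4 bits).
Byte 2: 0xA6 = 10100110 (10xxxxxx ✓), payload 100110.
Byte 3: 0x8D = 10001101 (10xxxxxx ✓), payload 001101.
Concatenate: 0000100110001101 = 0x98D (16 bits → U+098D).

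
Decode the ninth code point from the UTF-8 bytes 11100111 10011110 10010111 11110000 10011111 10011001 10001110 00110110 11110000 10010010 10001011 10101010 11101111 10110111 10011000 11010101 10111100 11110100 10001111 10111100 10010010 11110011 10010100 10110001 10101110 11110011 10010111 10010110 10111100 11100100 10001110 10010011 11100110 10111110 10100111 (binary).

U+D75BC

Offset 0: leading byte 0xE7 = 11100111 → 3-byte char #1 = E7 9E 97.
Offset 3: leading byte 0xF0 = 11110000 → 4-byte char #2 = F0 9F 99 8E.
Offset 7: leading byte 0x36 = 00110110 → 1-byte char #3 = 36.
Offset 8: leading byte 0xF0 = 11110000 → 4-byte char #4 = F0 92 8B AA.
Offset 12: leading byte 0xEF = 11101111 → 3-byte char #5 = EF B7 98.
Offset 15: leading byte 0xD5 = 11010101 → 2-byte char #6 = D5 BC.
Offset 17: leading byte 0xF4 = 11110100 → 4-byte char #7 = F4 8F BC 92.
Offset 21: leading byte 0xF3 = 11110011 → 4-byte char #8 = F3 94 B1 AE.
Offset 25: leading byte 0xF3 = 11110011 → 4-byte char #9 = F3 97 96 BC.
Leading byte 0xF3 = 11110011 matches 11110xxx → 4-byte sequence.
Byte 1: 0xF3 = 11110011, payload 011 (3 bits).
Byte 2: 0x97 = 10010111 (10xxxxxx ✓), payload 010111.
Byte 3: 0x96 = 10010110 (10xxxxxx ✓), payload 010110.
Byte 4: 0xBC = 10111100 (10xxxxxx ✓), payload 111100.
Concatenate: 011010111010110111100 = 0xD75BC (21 bits → U+D75BC).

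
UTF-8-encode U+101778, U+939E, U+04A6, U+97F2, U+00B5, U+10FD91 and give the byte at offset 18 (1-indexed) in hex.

0x91

1-indexed offset 18 is 0-indexed offset 17.
U+101778 → 4-byte form F4 81 9D B8 at offsets 0–3.
U+939E → 3-byte form E9 8E 9E at offsets 4–6.
U+04A6 → 2-byte form D2 A6 at offsets 7–8.
U+97F2 → 3-byte form E9 9F B2 at offsets 9–11.
U+00B5 → 2-byte form C2 B5 at offsets 12–13.
U+10FD91 → 4-byte form F4 8F B6 91 at offsets 14–17.
Offset 17 falls in char 6's range; it's byte 4 of F4 8F B6 91 = 0x91.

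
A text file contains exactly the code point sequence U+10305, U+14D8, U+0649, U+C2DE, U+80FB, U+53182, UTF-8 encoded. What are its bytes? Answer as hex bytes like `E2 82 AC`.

U+10305: 4-byte form → F0 90 8C 85.
U+14D8: 3-byte form → E1 93 98.
U+0649: 2-byte form → D9 89.
U+C2DE: 3-byte form → EC 8B 9E.
U+80FB: 3-byte form → E8 83 BB.
U+53182: 4-byte form → F1 93 86 82.
Concatenated (19 bytes): F0 90 8C 85 E1 93 98 D9 89 EC 8B 9E E8 83 BB F1 93 86 82.

F0 90 8C 85 E1 93 98 D9 89 EC 8B 9E E8 83 BB F1 93 86 82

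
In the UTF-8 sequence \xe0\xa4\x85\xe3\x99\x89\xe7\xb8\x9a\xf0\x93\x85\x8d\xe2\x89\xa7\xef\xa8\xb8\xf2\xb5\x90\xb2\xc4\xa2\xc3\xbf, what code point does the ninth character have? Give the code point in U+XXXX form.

Offset 0: leading byte 0xE0 = 11100000 → 3-byte char #1 = E0 A4 85.
Offset 3: leading byte 0xE3 = 11100011 → 3-byte char #2 = E3 99 89.
Offset 6: leading byte 0xE7 = 11100111 → 3-byte char #3 = E7 B8 9A.
Offset 9: leading byte 0xF0 = 11110000 → 4-byte char #4 = F0 93 85 8D.
Offset 13: leading byte 0xE2 = 11100010 → 3-byte char #5 = E2 89 A7.
Offset 16: leading byte 0xEF = 11101111 → 3-byte char #6 = EF A8 B8.
Offset 19: leading byte 0xF2 = 11110010 → 4-byte char #7 = F2 B5 90 B2.
Offset 23: leading byte 0xC4 = 11000100 → 2-byte char #8 = C4 A2.
Offset 25: leading byte 0xC3 = 11000011 → 2-byte char #9 = C3 BF.
Leading byte 0xC3 = 11000011 matches 110xxxxx → 2-byte sequence.
Byte 1: 0xC3 = 11000011, payload 00011 (5 bits).
Byte 2: 0xBF = 10111111 (10xxxxxx ✓), payload 111111.
Concatenate: 00011111111 = 0xFF (11 bits → U+00FF).

U+00FF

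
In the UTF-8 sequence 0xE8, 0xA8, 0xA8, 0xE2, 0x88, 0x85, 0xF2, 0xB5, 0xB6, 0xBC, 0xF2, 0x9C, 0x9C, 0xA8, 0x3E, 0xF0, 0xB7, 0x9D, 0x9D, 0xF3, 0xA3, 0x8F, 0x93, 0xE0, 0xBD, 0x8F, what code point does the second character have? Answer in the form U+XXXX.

Offset 0: leading byte 0xE8 = 11101000 → 3-byte char #1 = E8 A8 A8.
Offset 3: leading byte 0xE2 = 11100010 → 3-byte char #2 = E2 88 85.
Leading byte 0xE2 = 11100010 matches 1110xxxx → 3-byte sequence.
Byte 1: 0xE2 = 11100010, payload 0010 (4 bits).
Byte 2: 0x88 = 10001000 (10xxxxxx ✓), payload 001000.
Byte 3: 0x85 = 10000101 (10xxxxxx ✓), payload 000101.
Concatenate: 0010001000000101 = 0x2205 (16 bits → U+2205).

U+2205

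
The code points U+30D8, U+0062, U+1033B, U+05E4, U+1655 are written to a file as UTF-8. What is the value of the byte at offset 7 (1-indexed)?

1-indexed offset 7 is 0-indexed offset 6.
U+30D8 → 3-byte form E3 83 98 at offsets 0–2.
U+0062 → 1-byte form 62 at offsets 3–3.
U+1033B → 4-byte form F0 90 8C BB at offsets 4–7.
Offset 6 falls in char 3's range; it's byte 3 of F0 90 8C BB = 0x8C.

0x8C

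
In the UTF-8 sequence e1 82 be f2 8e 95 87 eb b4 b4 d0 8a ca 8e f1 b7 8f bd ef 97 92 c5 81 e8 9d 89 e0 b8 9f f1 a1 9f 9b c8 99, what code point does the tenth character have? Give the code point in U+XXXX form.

U+0E1F

Offset 0: leading byte 0xE1 = 11100001 → 3-byte char #1 = E1 82 BE.
Offset 3: leading byte 0xF2 = 11110010 → 4-byte char #2 = F2 8E 95 87.
Offset 7: leading byte 0xEB = 11101011 → 3-byte char #3 = EB B4 B4.
Offset 10: leading byte 0xD0 = 11010000 → 2-byte char #4 = D0 8A.
Offset 12: leading byte 0xCA = 11001010 → 2-byte char #5 = CA 8E.
Offset 14: leading byte 0xF1 = 11110001 → 4-byte char #6 = F1 B7 8F BD.
Offset 18: leading byte 0xEF = 11101111 → 3-byte char #7 = EF 97 92.
Offset 21: leading byte 0xC5 = 11000101 → 2-byte char #8 = C5 81.
Offset 23: leading byte 0xE8 = 11101000 → 3-byte char #9 = E8 9D 89.
Offset 26: leading byte 0xE0 = 11100000 → 3-byte char #10 = E0 B8 9F.
Leading byte 0xE0 = 11100000 matches 1110xxxx → 3-byte sequence.
Byte 1: 0xE0 = 11100000, payload 0000 (4 bits).
Byte 2: 0xB8 = 10111000 (10xxxxxx ✓), payload 111000.
Byte 3: 0x9F = 10011111 (10xxxxxx ✓), payload 011111.
Concatenate: 0000111000011111 = 0xE1F (16 bits → U+0E1F).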